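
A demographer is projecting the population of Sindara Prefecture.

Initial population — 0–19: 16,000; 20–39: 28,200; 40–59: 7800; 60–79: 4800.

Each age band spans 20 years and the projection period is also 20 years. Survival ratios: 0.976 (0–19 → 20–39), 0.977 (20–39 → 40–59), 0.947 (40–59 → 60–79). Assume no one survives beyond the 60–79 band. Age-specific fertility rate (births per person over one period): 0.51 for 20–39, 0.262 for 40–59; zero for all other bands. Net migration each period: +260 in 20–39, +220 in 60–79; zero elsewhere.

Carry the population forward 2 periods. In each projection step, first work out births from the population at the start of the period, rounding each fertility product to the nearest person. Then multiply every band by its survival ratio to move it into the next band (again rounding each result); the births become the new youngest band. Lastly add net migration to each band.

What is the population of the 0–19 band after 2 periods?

Period 1:
Births: 28200 × 0.51 = 14382, 7800 × 0.262 = 2044 — total 16426
20–39: 16000 × 0.976 = 15616
40–59: 28200 × 0.977 = 27551
60–79: 7800 × 0.947 = 7387
Net migration: 20–39 + 260 → 15876; 60–79 + 220 → 7607
Population now: 0–19=16426, 20–39=15876, 40–59=27551, 60–79=7607
Period 2:
Births: 15876 × 0.51 = 8097, 27551 × 0.262 = 7218 — total 15315
20–39: 16426 × 0.976 = 16032
40–59: 15876 × 0.977 = 15511
60–79: 27551 × 0.947 = 26091
Net migration: 20–39 + 260 → 16292; 60–79 + 220 → 26311
Population now: 0–19=15315, 20–39=16292, 40–59=15511, 60–79=26311

15315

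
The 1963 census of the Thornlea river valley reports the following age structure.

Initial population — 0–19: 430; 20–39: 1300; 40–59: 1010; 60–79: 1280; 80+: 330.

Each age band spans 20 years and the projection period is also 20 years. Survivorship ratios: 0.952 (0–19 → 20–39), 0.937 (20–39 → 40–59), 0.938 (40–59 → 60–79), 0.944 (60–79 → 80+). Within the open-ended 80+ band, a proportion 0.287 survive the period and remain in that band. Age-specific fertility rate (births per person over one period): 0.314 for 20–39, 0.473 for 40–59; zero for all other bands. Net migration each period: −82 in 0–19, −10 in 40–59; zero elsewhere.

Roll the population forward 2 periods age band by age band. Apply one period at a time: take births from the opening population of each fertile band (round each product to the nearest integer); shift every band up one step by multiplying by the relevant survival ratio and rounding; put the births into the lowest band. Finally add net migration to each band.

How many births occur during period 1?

Call the groups 1 to 5, youngest first.
Period 1:
Births: 1300 × 0.314 = 408  |  1010 × 0.473 = 478 → 886
Group 2: 430 × 0.952 = 409
Group 3: 1300 × 0.937 = 1218
Group 4: 1010 × 0.938 = 947
Group 5: 1280 × 0.944 + 330 × 0.287 = 1208 + 95 = 1303
Net migration: Group 1 − 82 → 804; Group 3 − 10 → 1208
Population now: 0–19=804, 20–39=409, 40–59=1208, 60–79=947, 80+=1303

886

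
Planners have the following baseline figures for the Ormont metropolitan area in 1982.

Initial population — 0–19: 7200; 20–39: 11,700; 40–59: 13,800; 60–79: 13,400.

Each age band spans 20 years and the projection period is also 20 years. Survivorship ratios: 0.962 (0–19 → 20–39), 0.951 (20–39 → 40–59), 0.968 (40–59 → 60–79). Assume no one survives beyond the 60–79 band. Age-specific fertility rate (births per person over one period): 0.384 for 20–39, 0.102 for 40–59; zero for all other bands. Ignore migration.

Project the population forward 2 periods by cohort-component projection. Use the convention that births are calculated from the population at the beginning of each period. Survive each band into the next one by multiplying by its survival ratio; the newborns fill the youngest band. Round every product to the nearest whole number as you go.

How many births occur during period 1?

(Bands numbered youngest = 1 to oldest = 4.)
[period 1]
Births: 11700 * 0.384 = 4493  |  13800 * 0.102 = 1408 → total 5901
Band 2: 7200 * 0.962 = 6926
Band 3: 11700 * 0.951 = 11127
Band 4: 13800 * 0.968 = 13358
Population now: 0–19=5901, 20–39=6926, 40–59=11127, 60–79=13358

5901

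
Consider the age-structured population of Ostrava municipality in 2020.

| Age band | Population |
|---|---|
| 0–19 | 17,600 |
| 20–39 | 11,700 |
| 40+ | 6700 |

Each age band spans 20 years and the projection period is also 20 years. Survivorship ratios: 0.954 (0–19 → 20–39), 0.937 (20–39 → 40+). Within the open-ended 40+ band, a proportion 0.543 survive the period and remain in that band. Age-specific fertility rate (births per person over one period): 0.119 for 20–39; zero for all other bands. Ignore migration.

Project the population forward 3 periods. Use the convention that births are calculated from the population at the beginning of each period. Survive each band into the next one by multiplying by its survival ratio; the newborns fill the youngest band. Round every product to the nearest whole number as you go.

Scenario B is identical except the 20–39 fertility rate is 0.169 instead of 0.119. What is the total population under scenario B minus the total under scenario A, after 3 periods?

Call the groups 1 to 3, youngest first.
Period 1:
Births: 11700 × 0.119 = 1392
Group 2: 17600 × 0.954 = 16790
Group 3: 11700 × 0.937 + 6700 × 0.543 = 10963 + 3638 = 14601
Giving 1392 / 16790 / 14601.
Period 2:
Births: 16790 × 0.119 = 1998
Group 2: 1392 × 0.954 = 1328
Group 3: 16790 × 0.937 + 14601 × 0.543 = 15732 + 7928 = 23660
Giving 1998 / 1328 / 23660.
Period 3:
Births: 1328 × 0.119 = 158
Group 2: 1998 × 0.954 = 1906
Group 3: 1328 × 0.937 + 23660 × 0.543 = 1244 + 12847 = 14091
Giving 158 / 1906 / 14091.
Scenario A total after 3 periods: 16155
Scenario B projection —
Period 1:
Births: 11700 × 0.169 = 1977
Group 2: 17600 × 0.954 = 16790
Group 3: 11700 × 0.937 + 6700 × 0.543 = 10963 + 3638 = 14601
Giving 1977 / 16790 / 14601.
Period 2:
Births: 16790 × 0.169 = 2838
Group 2: 1977 × 0.954 = 1886
Group 3: 16790 × 0.937 + 14601 × 0.543 = 15732 + 7928 = 23660
Giving 2838 / 1886 / 23660.
Period 3:
Births: 1886 × 0.169 = 319
Group 2: 2838 × 0.954 = 2707
Group 3: 1886 × 0.937 + 23660 × 0.543 = 1767 + 12847 = 14614
Giving 319 / 2707 / 14614.
Scenario B total after 3 periods: 17640
Difference B − A = 17640 − 16155 = 1485

1485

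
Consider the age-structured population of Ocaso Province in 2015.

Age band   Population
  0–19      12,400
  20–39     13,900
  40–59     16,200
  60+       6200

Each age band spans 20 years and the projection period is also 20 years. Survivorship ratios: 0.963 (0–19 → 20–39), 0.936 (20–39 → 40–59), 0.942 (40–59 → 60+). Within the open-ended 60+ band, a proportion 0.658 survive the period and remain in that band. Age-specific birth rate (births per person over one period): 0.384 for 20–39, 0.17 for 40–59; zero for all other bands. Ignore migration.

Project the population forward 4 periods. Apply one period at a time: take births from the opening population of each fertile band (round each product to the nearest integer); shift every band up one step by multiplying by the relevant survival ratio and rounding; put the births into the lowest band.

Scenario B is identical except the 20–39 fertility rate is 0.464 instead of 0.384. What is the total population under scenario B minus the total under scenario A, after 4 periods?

Let group 1 be 0–19 through group 4 = 60+.
Period 1:
Births: 13900 × 0.384 = 5338, 16200 × 0.17 = 2754 ⇒ total 8092
Group 2: 12400 × 0.963 = 11941
Group 3: 13900 × 0.936 = 13010
Group 4: 16200 × 0.942 + 6200 × 0.658 = 15260 + 4080 = 19340
Giving 8092 / 11941 / 13010 / 19340.
Period 2:
Births: 11941 × 0.384 = 4585, 13010 × 0.17 = 2212 ⇒ total 6797
Group 2: 8092 × 0.963 = 7793
Group 3: 11941 × 0.936 = 11177
Group 4: 13010 × 0.942 + 19340 × 0.658 = 12255 + 12726 = 24981
Giving 6797 / 7793 / 11177 / 24981.
Period 3:
Births: 7793 × 0.384 = 2993, 11177 × 0.17 = 1900 ⇒ total 4893
Group 2: 6797 × 0.963 = 6546
Group 3: 7793 × 0.936 = 7294
Group 4: 11177 × 0.942 + 24981 × 0.658 = 10529 + 16437 = 26966
Giving 4893 / 6546 / 7294 / 26966.
Period 4:
Births: 6546 × 0.384 = 2514, 7294 × 0.17 = 1240 ⇒ total 3754
Group 2: 4893 × 0.963 = 4712
Group 3: 6546 × 0.936 = 6127
Group 4: 7294 × 0.942 + 26966 × 0.658 = 6871 + 17744 = 24615
Giving 3754 / 4712 / 6127 / 24615.
Scenario A total after 4 periods: 39208
Scenario B projection —
Period 1:
Births: 13900 × 0.464 = 6450, 16200 × 0.17 = 2754 ⇒ total 9204
Group 2: 12400 × 0.963 = 11941
Group 3: 13900 × 0.936 = 13010
Group 4: 16200 × 0.942 + 6200 × 0.658 = 15260 + 4080 = 19340
Giving 9204 / 11941 / 13010 / 19340.
Period 2:
Births: 11941 × 0.464 = 5541, 13010 × 0.17 = 2212 ⇒ total 7753
Group 2: 9204 × 0.963 = 8863
Group 3: 11941 × 0.936 = 11177
Group 4: 13010 × 0.942 + 19340 × 0.658 = 12255 + 12726 = 24981
Giving 7753 / 8863 / 11177 / 24981.
Period 3:
Births: 8863 × 0.464 = 4112, 11177 × 0.17 = 1900 ⇒ total 6012
Group 2: 7753 × 0.963 = 7466
Group 3: 8863 × 0.936 = 8296
Group 4: 11177 × 0.942 + 24981 × 0.658 = 10529 + 16437 = 26966
Giving 6012 / 7466 / 8296 / 26966.
Period 4:
Births: 7466 × 0.464 = 3464, 8296 × 0.17 = 1410 ⇒ total 4874
Group 2: 6012 × 0.963 = 5790
Group 3: 7466 × 0.936 = 6988
Group 4: 8296 × 0.942 + 26966 × 0.658 = 7815 + 17744 = 25559
Giving 4874 / 5790 / 6988 / 25559.
Scenario B total after 4 periods: 43211
Difference B − A = 43211 − 39208 = 4003

4003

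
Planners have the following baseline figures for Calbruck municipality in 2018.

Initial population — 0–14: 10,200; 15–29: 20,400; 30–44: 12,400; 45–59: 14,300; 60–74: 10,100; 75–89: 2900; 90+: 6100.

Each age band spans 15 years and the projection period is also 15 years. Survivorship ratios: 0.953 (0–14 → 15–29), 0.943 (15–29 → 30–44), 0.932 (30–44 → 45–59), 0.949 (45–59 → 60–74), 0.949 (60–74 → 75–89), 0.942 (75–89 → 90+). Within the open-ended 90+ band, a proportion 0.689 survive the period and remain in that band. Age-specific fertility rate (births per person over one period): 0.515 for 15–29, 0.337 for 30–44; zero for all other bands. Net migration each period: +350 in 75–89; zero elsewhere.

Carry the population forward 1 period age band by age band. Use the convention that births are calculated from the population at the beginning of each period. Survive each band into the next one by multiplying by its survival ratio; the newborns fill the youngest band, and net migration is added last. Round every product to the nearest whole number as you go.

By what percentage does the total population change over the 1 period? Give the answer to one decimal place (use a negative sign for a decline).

12.1

Numbering the groups 1..7 from youngest to oldest:
Period 1:
Births: 20400 * 0.515 = 10506 ; 12400 * 0.337 = 4179 → total 14685
Group 2: 10200 * 0.953 = 9721
Group 3: 20400 * 0.943 = 19237
Group 4: 12400 * 0.932 = 11557
Group 5: 14300 * 0.949 = 13571
Group 6: 10100 * 0.949 = 9585
Group 7: 2900 * 0.942 + 6100 * 0.689 = 2732 + 4203 = 6935
Net migration: Group 6 + 350 → 9935
Giving 14685 / 9721 / 19237 / 11557 / 13571 / 9935 / 6935.
Total: 76400 → 85641; change = 9241; percentage change = 12.1%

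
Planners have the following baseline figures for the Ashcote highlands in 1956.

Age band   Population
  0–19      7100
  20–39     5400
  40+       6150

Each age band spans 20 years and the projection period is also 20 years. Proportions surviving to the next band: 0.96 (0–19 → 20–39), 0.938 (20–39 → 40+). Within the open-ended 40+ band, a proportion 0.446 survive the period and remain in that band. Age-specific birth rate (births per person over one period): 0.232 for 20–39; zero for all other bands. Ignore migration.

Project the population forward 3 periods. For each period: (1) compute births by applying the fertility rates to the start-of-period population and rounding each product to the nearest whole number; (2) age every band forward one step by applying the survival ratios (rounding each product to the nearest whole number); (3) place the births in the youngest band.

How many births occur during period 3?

279

Call the groups 1 to 3, youngest first.
After projecting period 1:
Births: 5400 × 0.232 = 1253
Group 2: 7100 × 0.96 = 6816
Group 3: 5400 × 0.938 + 6150 × 0.446 = 5065 + 2743 = 7808
→ [1253, 6816, 7808]
After projecting period 2:
Births: 6816 × 0.232 = 1581
Group 2: 1253 × 0.96 = 1203
Group 3: 6816 × 0.938 + 7808 × 0.446 = 6393 + 3482 = 9875
→ [1581, 1203, 9875]
After projecting period 3:
Births: 1203 × 0.232 = 279
Group 2: 1581 × 0.96 = 1518
Group 3: 1203 × 0.938 + 9875 × 0.446 = 1128 + 4404 = 5532
→ [279, 1518, 5532]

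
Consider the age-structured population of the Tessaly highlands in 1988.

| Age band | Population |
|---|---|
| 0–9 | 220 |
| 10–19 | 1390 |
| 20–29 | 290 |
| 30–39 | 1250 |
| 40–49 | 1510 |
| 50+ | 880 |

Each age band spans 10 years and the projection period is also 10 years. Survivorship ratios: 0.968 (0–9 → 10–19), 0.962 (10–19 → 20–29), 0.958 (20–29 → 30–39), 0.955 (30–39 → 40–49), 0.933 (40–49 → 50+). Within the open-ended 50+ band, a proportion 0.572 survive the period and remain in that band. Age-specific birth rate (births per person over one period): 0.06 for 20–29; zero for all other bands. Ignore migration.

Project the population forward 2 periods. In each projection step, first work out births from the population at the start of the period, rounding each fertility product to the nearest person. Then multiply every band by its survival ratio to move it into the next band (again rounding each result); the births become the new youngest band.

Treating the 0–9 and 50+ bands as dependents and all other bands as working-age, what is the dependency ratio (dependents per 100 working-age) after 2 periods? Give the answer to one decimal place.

129.5

Let group 1 be 0–9 through group 6 = 50+.
Period 1:
Births: 290 × 0.06 = 17
Group 2: 220 × 0.968 = 213
Group 3: 1390 × 0.962 = 1337
Group 4: 290 × 0.958 = 278
Group 5: 1250 × 0.955 = 1194
Group 6: 1510 × 0.933 + 880 × 0.572 = 1409 + 503 = 1912
End of period: [17, 213, 1337, 278, 1194, 1912]
Period 2:
Births: 1337 × 0.06 = 80
Group 2: 17 × 0.968 = 16
Group 3: 213 × 0.962 = 205
Group 4: 1337 × 0.958 = 1281
Group 5: 278 × 0.955 = 265
Group 6: 1194 × 0.933 + 1912 × 0.572 = 1114 + 1094 = 2208
End of period: [80, 16, 205, 1281, 265, 2208]
Dependents (band 0–9 + band 50+) = 80 + 2208 = 2288; working-age = 1767; ratio = 2288/1767 × 100 = 129.5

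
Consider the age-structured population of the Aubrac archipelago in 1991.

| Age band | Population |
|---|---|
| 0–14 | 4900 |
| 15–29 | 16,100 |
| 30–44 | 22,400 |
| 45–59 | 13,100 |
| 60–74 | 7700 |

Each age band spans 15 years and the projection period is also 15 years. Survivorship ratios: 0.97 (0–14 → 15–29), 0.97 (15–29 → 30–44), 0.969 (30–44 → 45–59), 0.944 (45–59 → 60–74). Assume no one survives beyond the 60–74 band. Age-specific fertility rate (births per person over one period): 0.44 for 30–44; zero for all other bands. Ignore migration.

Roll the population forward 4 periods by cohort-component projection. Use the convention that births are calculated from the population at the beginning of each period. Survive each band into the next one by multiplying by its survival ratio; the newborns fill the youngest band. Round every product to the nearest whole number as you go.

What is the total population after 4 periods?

25715

— Period 1 —
Births: 22400 × 0.44 = 9856
15–29: 4900 × 0.97 = 4753
30–44: 16100 × 0.97 = 15617
45–59: 22400 × 0.969 = 21706
60–74: 13100 × 0.944 = 12366
→ [9856, 4753, 15617, 21706, 12366]
— Period 2 —
Births: 15617 × 0.44 = 6871
15–29: 9856 × 0.97 = 9560
30–44: 4753 × 0.97 = 4610
45–59: 15617 × 0.969 = 15133
60–74: 21706 × 0.944 = 20490
→ [6871, 9560, 4610, 15133, 20490]
— Period 3 —
Births: 4610 × 0.44 = 2028
15–29: 6871 × 0.97 = 6665
30–44: 9560 × 0.97 = 9273
45–59: 4610 × 0.969 = 4467
60–74: 15133 × 0.944 = 14286
→ [2028, 6665, 9273, 4467, 14286]
— Period 4 —
Births: 9273 × 0.44 = 4080
15–29: 2028 × 0.97 = 1967
30–44: 6665 × 0.97 = 6465
45–59: 9273 × 0.969 = 8986
60–74: 4467 × 0.944 = 4217
→ [4080, 1967, 6465, 8986, 4217]
Total after period 4: 4080 + 1967 + 6465 + 8986 + 4217 = 25715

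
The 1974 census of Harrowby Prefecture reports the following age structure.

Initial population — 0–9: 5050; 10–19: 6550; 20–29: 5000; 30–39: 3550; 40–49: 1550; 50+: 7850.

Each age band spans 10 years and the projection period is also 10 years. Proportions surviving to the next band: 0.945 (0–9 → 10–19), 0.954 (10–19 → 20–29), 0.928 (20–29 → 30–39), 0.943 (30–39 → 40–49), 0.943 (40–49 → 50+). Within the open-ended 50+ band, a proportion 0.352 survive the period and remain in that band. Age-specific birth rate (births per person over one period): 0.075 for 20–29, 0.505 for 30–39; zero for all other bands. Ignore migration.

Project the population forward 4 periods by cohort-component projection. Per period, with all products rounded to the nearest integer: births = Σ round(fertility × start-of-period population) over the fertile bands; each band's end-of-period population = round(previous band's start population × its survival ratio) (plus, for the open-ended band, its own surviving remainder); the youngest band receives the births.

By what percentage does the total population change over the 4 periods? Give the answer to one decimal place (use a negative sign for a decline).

Let band 1 be 0–9 through band 6 = 50+.
Period 1.
Births: 5000 × 0.075 = 375  |  3550 × 0.505 = 1793 → total 2168
Band 2: 5050 × 0.945 = 4772
Band 3: 6550 × 0.954 = 6249
Band 4: 5000 × 0.928 = 4640
Band 5: 3550 × 0.943 = 3348
Band 6: 1550 × 0.943 + 7850 × 0.352 = 1462 + 2763 = 4225
→ [2168, 4772, 6249, 4640, 3348, 4225]
Period 2.
Births: 6249 × 0.075 = 469  |  4640 × 0.505 = 2343 → total 2812
Band 2: 2168 × 0.945 = 2049
Band 3: 4772 × 0.954 = 4552
Band 4: 6249 × 0.928 = 5799
Band 5: 4640 × 0.943 = 4376
Band 6: 3348 × 0.943 + 4225 × 0.352 = 3157 + 1487 = 4644
→ [2812, 2049, 4552, 5799, 4376, 4644]
Period 3.
Births: 4552 × 0.075 = 341  |  5799 × 0.505 = 2928 → total 3269
Band 2: 2812 × 0.945 = 2657
Band 3: 2049 × 0.954 = 1955
Band 4: 4552 × 0.928 = 4224
Band 5: 5799 × 0.943 = 5468
Band 6: 4376 × 0.943 + 4644 × 0.352 = 4127 + 1635 = 5762
→ [3269, 2657, 1955, 4224, 5468, 5762]
Period 4.
Births: 1955 × 0.075 = 147  |  4224 × 0.505 = 2133 → total 2280
Band 2: 3269 × 0.945 = 3089
Band 3: 2657 × 0.954 = 2535
Band 4: 1955 × 0.928 = 1814
Band 5: 4224 × 0.943 = 3983
Band 6: 5468 × 0.943 + 5762 × 0.352 = 5156 + 2028 = 7184
→ [2280, 3089, 2535, 1814, 3983, 7184]
Total: 29550 → 20885; change = -8665; percentage change = -29.3%

-29.3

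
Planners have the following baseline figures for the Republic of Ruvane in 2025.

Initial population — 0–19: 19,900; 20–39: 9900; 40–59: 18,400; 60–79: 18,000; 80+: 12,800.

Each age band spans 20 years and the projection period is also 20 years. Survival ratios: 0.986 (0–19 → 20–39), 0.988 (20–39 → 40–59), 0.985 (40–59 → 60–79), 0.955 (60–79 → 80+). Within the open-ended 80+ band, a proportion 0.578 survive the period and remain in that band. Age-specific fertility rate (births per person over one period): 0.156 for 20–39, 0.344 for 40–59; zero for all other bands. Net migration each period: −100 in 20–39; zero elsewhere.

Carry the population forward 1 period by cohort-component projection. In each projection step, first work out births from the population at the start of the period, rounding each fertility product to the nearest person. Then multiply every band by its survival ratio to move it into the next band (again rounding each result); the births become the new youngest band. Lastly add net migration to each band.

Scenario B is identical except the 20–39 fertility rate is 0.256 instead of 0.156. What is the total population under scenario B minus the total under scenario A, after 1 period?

(Groups numbered youngest = 1 to oldest = 5.)
After projecting period 1:
Births: 9900 × 0.156 = 1544  |  18400 × 0.344 = 6330 → total 7874
Group 2: 19900 × 0.986 = 19621
Group 3: 9900 × 0.988 = 9781
Group 4: 18400 × 0.985 = 18124
Group 5: 18000 × 0.955 + 12800 × 0.578 = 17190 + 7398 = 24588
Net migration: Group 2 − 100 → 19521
Population now: 0–19=7874, 20–39=19521, 40–59=9781, 60–79=18124, 80+=24588
Scenario A total after 1 period: 79888
Scenario B projection —
After projecting period 1:
Births: 9900 × 0.256 = 2534  |  18400 × 0.344 = 6330 → total 8864
Group 2: 19900 × 0.986 = 19621
Group 3: 9900 × 0.988 = 9781
Group 4: 18400 × 0.985 = 18124
Group 5: 18000 × 0.955 + 12800 × 0.578 = 17190 + 7398 = 24588
Net migration: Group 2 − 100 → 19521
Population now: 0–19=8864, 20–39=19521, 40–59=9781, 60–79=18124, 80+=24588
Scenario B total after 1 period: 80878
Difference B − A = 80878 − 79888 = 990

990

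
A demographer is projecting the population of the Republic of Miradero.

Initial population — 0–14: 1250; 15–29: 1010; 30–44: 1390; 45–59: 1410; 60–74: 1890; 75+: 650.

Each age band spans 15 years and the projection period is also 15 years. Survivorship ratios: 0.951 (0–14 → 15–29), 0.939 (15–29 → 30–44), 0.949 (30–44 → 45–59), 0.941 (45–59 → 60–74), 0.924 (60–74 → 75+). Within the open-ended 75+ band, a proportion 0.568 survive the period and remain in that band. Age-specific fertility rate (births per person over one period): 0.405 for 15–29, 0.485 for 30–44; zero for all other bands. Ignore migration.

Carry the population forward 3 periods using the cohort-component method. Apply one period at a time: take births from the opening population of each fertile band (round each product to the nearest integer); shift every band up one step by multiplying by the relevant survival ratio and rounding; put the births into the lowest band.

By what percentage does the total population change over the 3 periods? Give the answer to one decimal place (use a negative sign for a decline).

(Bands numbered youngest = 1 to oldest = 6.)
Period 1.
Births: 1010 × 0.405 = 409 ; 1390 × 0.485 = 674 ⇒ total 1083
Band 2: 1250 × 0.951 = 1189
Band 3: 1010 × 0.939 = 948
Band 4: 1390 × 0.949 = 1319
Band 5: 1410 × 0.941 = 1327
Band 6: 1890 × 0.924 + 650 × 0.568 = 1746 + 369 = 2115
Population now: 0–14=1083, 15–29=1189, 30–44=948, 45–59=1319, 60–74=1327, 75+=2115
Period 2.
Births: 1189 × 0.405 = 482 ; 948 × 0.485 = 460 ⇒ total 942
Band 2: 1083 × 0.951 = 1030
Band 3: 1189 × 0.939 = 1116
Band 4: 948 × 0.949 = 900
Band 5: 1319 × 0.941 = 1241
Band 6: 1327 × 0.924 + 2115 × 0.568 = 1226 + 1201 = 2427
Population now: 0–14=942, 15–29=1030, 30–44=1116, 45–59=900, 60–74=1241, 75+=2427
Period 3.
Births: 1030 × 0.405 = 417 ; 1116 × 0.485 = 541 ⇒ total 958
Band 2: 942 × 0.951 = 896
Band 3: 1030 × 0.939 = 967
Band 4: 1116 × 0.949 = 1059
Band 5: 900 × 0.941 = 847
Band 6: 1241 × 0.924 + 2427 × 0.568 = 1147 + 1379 = 2526
Population now: 0–14=958, 15–29=896, 30–44=967, 45–59=1059, 60–74=847, 75+=2526
Total: 7600 → 7253; change = -347; percentage change = -4.6%

-4.6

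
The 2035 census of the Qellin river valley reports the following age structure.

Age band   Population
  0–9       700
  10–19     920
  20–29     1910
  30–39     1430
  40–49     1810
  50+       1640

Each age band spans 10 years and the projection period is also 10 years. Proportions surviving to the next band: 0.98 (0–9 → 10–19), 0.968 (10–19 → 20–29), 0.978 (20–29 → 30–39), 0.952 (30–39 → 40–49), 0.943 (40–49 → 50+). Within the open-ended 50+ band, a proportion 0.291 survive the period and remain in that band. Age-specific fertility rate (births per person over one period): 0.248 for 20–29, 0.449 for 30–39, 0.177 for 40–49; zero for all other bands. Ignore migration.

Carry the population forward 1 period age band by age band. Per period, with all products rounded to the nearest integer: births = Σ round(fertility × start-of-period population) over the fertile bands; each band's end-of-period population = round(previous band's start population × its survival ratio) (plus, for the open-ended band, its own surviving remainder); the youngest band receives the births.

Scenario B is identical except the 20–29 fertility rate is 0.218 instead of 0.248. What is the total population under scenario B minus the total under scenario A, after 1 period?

Numbering the bands 1..6 from youngest to oldest:
[period 1]
Births: 1910 * 0.248 = 474  |  1430 * 0.449 = 642  |  1810 * 0.177 = 320 → total 1436
Band 2: 700 * 0.98 = 686
Band 3: 920 * 0.968 = 891
Band 4: 1910 * 0.978 = 1868
Band 5: 1430 * 0.952 = 1361
Band 6: 1810 * 0.943 + 1640 * 0.291 = 1707 + 477 = 2184
Population now: 0–9=1436, 10–19=686, 20–29=891, 30–39=1868, 40–49=1361, 50+=2184
Scenario A total after 1 period: 8426
Scenario B projection —
[period 1]
Births: 1910 * 0.218 = 416  |  1430 * 0.449 = 642  |  1810 * 0.177 = 320 → total 1378
Band 2: 700 * 0.98 = 686
Band 3: 920 * 0.968 = 891
Band 4: 1910 * 0.978 = 1868
Band 5: 1430 * 0.952 = 1361
Band 6: 1810 * 0.943 + 1640 * 0.291 = 1707 + 477 = 2184
Population now: 0–9=1378, 10–19=686, 20–29=891, 30–39=1868, 40–49=1361, 50+=2184
Scenario B total after 1 period: 8368
Difference B − A = 8368 − 8426 = -58

-58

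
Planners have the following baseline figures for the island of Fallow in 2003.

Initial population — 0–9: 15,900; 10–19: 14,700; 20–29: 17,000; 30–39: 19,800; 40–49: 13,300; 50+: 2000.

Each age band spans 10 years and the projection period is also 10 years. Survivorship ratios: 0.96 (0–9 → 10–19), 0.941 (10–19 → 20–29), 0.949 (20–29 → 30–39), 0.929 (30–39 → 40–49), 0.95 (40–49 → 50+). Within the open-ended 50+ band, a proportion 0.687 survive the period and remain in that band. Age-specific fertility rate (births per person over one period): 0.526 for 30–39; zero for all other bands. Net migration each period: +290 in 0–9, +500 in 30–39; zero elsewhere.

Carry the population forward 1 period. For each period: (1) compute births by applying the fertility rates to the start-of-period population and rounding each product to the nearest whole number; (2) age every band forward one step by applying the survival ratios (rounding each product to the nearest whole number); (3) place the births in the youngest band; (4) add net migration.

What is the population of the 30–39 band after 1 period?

16633

Let band 1 be 0–9 through band 6 = 50+.
[period 1]
Births: 19800 × 0.526 = 10415
Band 2: 15900 × 0.96 = 15264
Band 3: 14700 × 0.941 = 13833
Band 4: 17000 × 0.949 = 16133
Band 5: 19800 × 0.929 = 18394
Band 6: 13300 × 0.95 + 2000 × 0.687 = 12635 + 1374 = 14009
Net migration: Band 1 + 290 → 10705; Band 4 + 500 → 16633
Population now: 0–9=10705, 10–19=15264, 20–29=13833, 30–39=16633, 40–49=18394, 50+=14009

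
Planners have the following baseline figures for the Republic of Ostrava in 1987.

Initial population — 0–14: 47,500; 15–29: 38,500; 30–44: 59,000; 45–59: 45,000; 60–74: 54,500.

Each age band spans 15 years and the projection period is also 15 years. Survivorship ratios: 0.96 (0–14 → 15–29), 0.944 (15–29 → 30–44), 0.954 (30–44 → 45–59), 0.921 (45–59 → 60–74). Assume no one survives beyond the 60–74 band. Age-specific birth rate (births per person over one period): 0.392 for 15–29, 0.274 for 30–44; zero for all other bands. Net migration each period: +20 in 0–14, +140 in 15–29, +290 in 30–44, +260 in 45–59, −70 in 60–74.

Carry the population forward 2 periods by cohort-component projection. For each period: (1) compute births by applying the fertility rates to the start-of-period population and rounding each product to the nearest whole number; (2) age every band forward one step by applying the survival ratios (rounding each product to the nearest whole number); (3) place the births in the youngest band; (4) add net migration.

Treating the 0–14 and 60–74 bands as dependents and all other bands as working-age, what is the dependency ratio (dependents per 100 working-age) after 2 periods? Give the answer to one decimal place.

73.5

Numbering the bands 1..5 from youngest to oldest:
Period 1:
Births: 38500 × 0.392 = 15092 ; 59000 × 0.274 = 16166 — total 31258
Band 2: 47500 × 0.96 = 45600
Band 3: 38500 × 0.944 = 36344
Band 4: 59000 × 0.954 = 56286
Band 5: 45000 × 0.921 = 41445
Net migration: Band 1 + 20 → 31278; Band 2 + 140 → 45740; Band 3 + 290 → 36634; Band 4 + 260 → 56546; Band 5 − 70 → 41375
→ [31278, 45740, 36634, 56546, 41375]
Period 2:
Births: 45740 × 0.392 = 17930 ; 36634 × 0.274 = 10038 — total 27968
Band 2: 31278 × 0.96 = 30027
Band 3: 45740 × 0.944 = 43179
Band 4: 36634 × 0.954 = 34949
Band 5: 56546 × 0.921 = 52079
Net migration: Band 1 + 20 → 27988; Band 2 + 140 → 30167; Band 3 + 290 → 43469; Band 4 + 260 → 35209; Band 5 − 70 → 52009
→ [27988, 30167, 43469, 35209, 52009]
Dependents (band 0–14 + band 60–74) = 27988 + 52009 = 79997; working-age = 108845; ratio = 79997/108845 × 100 = 73.5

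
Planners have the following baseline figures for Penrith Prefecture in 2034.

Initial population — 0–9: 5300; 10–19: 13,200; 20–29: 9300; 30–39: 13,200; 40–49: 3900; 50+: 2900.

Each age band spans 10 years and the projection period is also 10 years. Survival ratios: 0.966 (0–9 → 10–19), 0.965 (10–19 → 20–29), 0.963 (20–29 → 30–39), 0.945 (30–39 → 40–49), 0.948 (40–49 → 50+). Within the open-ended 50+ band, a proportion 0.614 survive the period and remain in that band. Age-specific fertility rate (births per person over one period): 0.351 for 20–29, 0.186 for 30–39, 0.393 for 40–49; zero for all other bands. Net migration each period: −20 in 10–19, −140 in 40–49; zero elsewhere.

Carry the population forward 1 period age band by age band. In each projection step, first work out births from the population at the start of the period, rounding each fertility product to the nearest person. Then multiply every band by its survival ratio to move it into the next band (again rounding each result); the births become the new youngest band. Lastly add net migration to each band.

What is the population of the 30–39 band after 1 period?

— Period 1 —
Births: 9300 × 0.351 = 3264 ; 13200 × 0.186 = 2455 ; 3900 × 0.393 = 1533 → total 7252
10–19: 5300 × 0.966 = 5120
20–29: 13200 × 0.965 = 12738
30–39: 9300 × 0.963 = 8956
40–49: 13200 × 0.945 = 12474
50+: 3900 × 0.948 + 2900 × 0.614 = 3697 + 1781 = 5478
Net migration: 10–19 − 20 → 5100; 40–49 − 140 → 12334
Population now: 0–9=7252, 10–19=5100, 20–29=12738, 30–39=8956, 40–49=12334, 50+=5478

8956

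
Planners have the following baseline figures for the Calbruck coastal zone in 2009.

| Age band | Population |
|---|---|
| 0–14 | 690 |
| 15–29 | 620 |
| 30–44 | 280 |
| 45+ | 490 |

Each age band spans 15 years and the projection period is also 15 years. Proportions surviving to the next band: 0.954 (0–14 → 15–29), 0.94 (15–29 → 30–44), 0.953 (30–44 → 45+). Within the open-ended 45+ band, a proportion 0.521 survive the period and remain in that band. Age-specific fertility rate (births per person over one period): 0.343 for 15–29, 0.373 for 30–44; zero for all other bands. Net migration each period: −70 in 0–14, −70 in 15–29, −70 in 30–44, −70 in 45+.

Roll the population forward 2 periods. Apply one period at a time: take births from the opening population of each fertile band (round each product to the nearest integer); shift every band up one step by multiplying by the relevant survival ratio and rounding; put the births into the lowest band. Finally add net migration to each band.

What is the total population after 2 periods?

Let group 1 be 0–14 through group 4 = 45+.
After projecting period 1:
Births: 620 × 0.343 = 213  |  280 × 0.373 = 104 — total 317
Group 2: 690 × 0.954 = 658
Group 3: 620 × 0.94 = 583
Group 4: 280 × 0.953 + 490 × 0.521 = 267 + 255 = 522
Net migration: Group 1 − 70 → 247; Group 2 − 70 → 588; Group 3 − 70 → 513; Group 4 − 70 → 452
→ [247, 588, 513, 452]
After projecting period 2:
Births: 588 × 0.343 = 202  |  513 × 0.373 = 191 — total 393
Group 2: 247 × 0.954 = 236
Group 3: 588 × 0.94 = 553
Group 4: 513 × 0.953 + 452 × 0.521 = 489 + 235 = 724
Net migration: Group 1 − 70 → 323; Group 2 − 70 → 166; Group 3 − 70 → 483; Group 4 − 70 → 654
→ [323, 166, 483, 654]
Total after period 2: 323 + 166 + 483 + 654 = 1626

1626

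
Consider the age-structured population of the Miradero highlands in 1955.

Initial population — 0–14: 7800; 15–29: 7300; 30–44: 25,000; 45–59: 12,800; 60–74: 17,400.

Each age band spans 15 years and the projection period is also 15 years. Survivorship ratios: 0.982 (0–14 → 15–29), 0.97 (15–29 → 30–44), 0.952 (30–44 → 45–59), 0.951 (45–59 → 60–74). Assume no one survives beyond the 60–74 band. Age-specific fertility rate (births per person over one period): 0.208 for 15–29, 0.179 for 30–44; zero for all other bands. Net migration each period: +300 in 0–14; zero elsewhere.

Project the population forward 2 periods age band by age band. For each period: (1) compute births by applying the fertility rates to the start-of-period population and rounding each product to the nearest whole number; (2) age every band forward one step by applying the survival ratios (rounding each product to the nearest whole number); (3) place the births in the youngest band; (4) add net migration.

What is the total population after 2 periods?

[period 1]
Births: 7300 × 0.208 = 1518 ; 25000 × 0.179 = 4475 → 5993
15–29: 7800 × 0.982 = 7660
30–44: 7300 × 0.97 = 7081
45–59: 25000 × 0.952 = 23800
60–74: 12800 × 0.951 = 12173
Net migration: 0–14 + 300 → 6293
End of period: [6293, 7660, 7081, 23800, 12173]
[period 2]
Births: 7660 × 0.208 = 1593 ; 7081 × 0.179 = 1267 → 2860
15–29: 6293 × 0.982 = 6180
30–44: 7660 × 0.97 = 7430
45–59: 7081 × 0.952 = 6741
60–74: 23800 × 0.951 = 22634
Net migration: 0–14 + 300 → 3160
End of period: [3160, 6180, 7430, 6741, 22634]
Total after period 2: 3160 + 6180 + 7430 + 6741 + 22634 = 46145

46145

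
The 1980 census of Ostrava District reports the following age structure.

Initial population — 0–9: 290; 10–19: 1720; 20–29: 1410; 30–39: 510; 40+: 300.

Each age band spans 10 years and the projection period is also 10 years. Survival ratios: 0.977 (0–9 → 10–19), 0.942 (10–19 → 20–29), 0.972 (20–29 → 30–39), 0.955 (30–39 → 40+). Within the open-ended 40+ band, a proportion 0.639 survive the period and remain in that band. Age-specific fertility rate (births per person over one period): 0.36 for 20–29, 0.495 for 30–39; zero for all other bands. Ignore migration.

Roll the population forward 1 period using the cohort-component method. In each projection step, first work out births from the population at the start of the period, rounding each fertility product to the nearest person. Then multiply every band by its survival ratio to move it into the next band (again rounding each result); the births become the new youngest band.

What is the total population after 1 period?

4713

Call the bands 1 to 5, youngest first.
[period 1]
Births: 1410 × 0.36 = 508, 510 × 0.495 = 252 → total 760
Band 2: 290 × 0.977 = 283
Band 3: 1720 × 0.942 = 1620
Band 4: 1410 × 0.972 = 1371
Band 5: 510 × 0.955 + 300 × 0.639 = 487 + 192 = 679
Population now: 0–9=760, 10–19=283, 20–29=1620, 30–39=1371, 40+=679
Total after period 1: 760 + 283 + 1620 + 1371 + 679 = 4713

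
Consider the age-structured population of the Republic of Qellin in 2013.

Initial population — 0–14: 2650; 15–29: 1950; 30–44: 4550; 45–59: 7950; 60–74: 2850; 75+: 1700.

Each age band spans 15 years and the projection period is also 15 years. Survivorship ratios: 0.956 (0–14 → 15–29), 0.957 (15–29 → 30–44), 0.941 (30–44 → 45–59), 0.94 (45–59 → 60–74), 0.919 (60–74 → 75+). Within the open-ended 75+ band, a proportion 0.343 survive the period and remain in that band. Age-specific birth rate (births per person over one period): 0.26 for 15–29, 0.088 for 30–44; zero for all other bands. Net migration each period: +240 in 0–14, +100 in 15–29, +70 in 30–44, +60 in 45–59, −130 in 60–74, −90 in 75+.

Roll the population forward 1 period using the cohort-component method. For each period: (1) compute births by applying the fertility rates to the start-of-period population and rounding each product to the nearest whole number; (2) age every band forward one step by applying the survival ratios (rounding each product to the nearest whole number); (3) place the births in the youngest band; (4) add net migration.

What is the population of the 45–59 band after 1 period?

Numbering the bands 1..6 from youngest to oldest:
Period 1.
Births: 1950 * 0.26 = 507 ; 4550 * 0.088 = 400 → 907
Band 2: 2650 * 0.956 = 2533
Band 3: 1950 * 0.957 = 1866
Band 4: 4550 * 0.941 = 4282
Band 5: 7950 * 0.94 = 7473
Band 6: 2850 * 0.919 + 1700 * 0.343 = 2619 + 583 = 3202
Net migration: Band 1 + 240 → 1147; Band 2 + 100 → 2633; Band 3 + 70 → 1936; Band 4 + 60 → 4342; Band 5 − 130 → 7343; Band 6 − 90 → 3112
End of period: [1147, 2633, 1936, 4342, 7343, 3112]

4342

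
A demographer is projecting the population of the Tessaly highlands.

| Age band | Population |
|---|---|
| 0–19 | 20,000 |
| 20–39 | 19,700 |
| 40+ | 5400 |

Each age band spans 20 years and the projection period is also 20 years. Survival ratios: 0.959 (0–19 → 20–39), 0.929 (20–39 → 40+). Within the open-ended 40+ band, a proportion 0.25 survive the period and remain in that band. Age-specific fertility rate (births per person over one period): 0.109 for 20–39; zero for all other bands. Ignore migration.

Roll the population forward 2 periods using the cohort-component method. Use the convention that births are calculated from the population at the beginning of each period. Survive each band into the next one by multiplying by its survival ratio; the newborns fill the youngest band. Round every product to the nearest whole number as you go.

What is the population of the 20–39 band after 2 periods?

2059

[period 1]
Births: 19700 × 0.109 = 2147
20–39: 20000 × 0.959 = 19180
40+: 19700 × 0.929 + 5400 × 0.25 = 18301 + 1350 = 19651
→ [2147, 19180, 19651]
[period 2]
Births: 19180 × 0.109 = 2091
20–39: 2147 × 0.959 = 2059
40+: 19180 × 0.929 + 19651 × 0.25 = 17818 + 4913 = 22731
→ [2091, 2059, 22731]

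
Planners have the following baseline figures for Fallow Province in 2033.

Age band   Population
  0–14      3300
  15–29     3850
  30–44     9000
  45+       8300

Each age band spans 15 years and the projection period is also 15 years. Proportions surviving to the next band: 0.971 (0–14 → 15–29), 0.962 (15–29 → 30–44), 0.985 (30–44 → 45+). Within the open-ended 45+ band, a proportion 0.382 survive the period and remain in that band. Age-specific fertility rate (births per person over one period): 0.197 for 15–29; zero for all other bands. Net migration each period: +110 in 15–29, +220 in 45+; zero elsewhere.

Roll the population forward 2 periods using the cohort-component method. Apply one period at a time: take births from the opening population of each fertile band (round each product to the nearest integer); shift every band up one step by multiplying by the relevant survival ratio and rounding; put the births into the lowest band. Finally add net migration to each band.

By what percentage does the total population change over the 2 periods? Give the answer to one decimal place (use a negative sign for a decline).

-45.9

(Bands numbered youngest = 1 to oldest = 4.)
After projecting period 1:
Births: 3850 * 0.197 = 758
Band 2: 3300 * 0.971 = 3204
Band 3: 3850 * 0.962 = 3704
Band 4: 9000 * 0.985 + 8300 * 0.382 = 8865 + 3171 = 12036
Net migration: Band 2 + 110 → 3314; Band 4 + 220 → 12256
Population now: 0–14=758, 15–29=3314, 30–44=3704, 45+=12256
After projecting period 2:
Births: 3314 * 0.197 = 653
Band 2: 758 * 0.971 = 736
Band 3: 3314 * 0.962 = 3188
Band 4: 3704 * 0.985 + 12256 * 0.382 = 3648 + 4682 = 8330
Net migration: Band 2 + 110 → 846; Band 4 + 220 → 8550
Population now: 0–14=653, 15–29=846, 30–44=3188, 45+=8550
Total: 24450 → 13237; change = -11213; percentage change = -45.9%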